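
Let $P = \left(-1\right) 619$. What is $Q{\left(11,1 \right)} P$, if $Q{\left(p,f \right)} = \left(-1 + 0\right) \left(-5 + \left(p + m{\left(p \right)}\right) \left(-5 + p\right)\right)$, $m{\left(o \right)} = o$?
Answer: $78613$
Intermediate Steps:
$P = -619$
$Q{\left(p,f \right)} = 5 - 2 p \left(-5 + p\right)$ ($Q{\left(p,f \right)} = \left(-1 + 0\right) \left(-5 + \left(p + p\right) \left(-5 + p\right)\right) = - (-5 + 2 p \left(-5 + p\right)) = 5 - 2 p \left(-5 + p\right)$)
$Q{\left(11,1 \right)} P = \left(5 - 2 \cdot 11^{2} + 10 \cdot 11\right) \left(-619\right) = \left(5 - 242 + 110\right) \left(-619\right) = \left(-127\right) \left(-619\right) = 78613$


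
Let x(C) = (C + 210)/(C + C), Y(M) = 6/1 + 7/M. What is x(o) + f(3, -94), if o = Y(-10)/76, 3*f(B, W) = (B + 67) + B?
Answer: 486697/318 ≈ 1530.5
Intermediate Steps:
Y(M) = 6 + 7/M (Y(M) = 6*1 + 7/M = 6 + 7/M)
f(B, W) = 67/3 + 2*B/3 (f(B, W) = ((B + 67) + B)/3 = ((67 + B) + B)/3 = (67 + 2*B)/3 = 67/3 + 2*B/3)
o = 53/760 (o = (6 + 7/(-10))/76 = (6 + 7*(-⅒))*(1/76) = (6 - 7/10)*(1/76) = (53/10)*(1/76) = 53/760 ≈ 0.069737)
x(C) = (210 + C)/(2*C) (x(C) = (210 + C)/((2*C)) = (210 + C)*(1/(2*C)) = (210 + C)/(2*C))
x(o) + f(3, -94) = (210 + 53/760)/(2*(53/760)) + (67/3 + (⅔)*3) = (½)*(760/53)*(159653/760) + (67/3 + 2) = 159653/106 + 73/3 = 486697/318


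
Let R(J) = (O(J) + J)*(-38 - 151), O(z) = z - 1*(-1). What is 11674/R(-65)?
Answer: 11674/24381 ≈ 0.47882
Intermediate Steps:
O(z) = 1 + z (O(z) = z + 1 = 1 + z)
R(J) = -189 - 378*J (R(J) = ((1 + J) + J)*(-38 - 151) = (1 + 2*J)*(-189) = -189 - 378*J)
11674/R(-65) = 11674/(-189 - 378*(-65)) = 11674/(-189 + 24570) = 11674/24381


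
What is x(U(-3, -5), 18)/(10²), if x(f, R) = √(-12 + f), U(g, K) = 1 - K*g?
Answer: I*√26/100 ≈ 0.05099*I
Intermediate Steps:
U(g, K) = 1 - K*g
x(U(-3, -5), 18)/(10²) = √(-12 + (1 - 1*(-5)*(-3)))/(10²) = √(-12 + (1 - 15))/100 = √(-12 - 14)*(1/100) = √(-26)*(1/100) = (I*√26)*(1/100) = I*√26/100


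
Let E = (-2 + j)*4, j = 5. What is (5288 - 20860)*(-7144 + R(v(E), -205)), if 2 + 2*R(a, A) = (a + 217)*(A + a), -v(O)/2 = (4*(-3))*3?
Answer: 410532422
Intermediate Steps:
E = 12 (E = (-2 + 5)*4 = 3*4 = 12)
v(O) = 72 (v(O) = -2*4*(-3)*3 = -(-24)*3 = -2*(-36) = 72)
R(a, A) = -1 + (217 + a)*(A + a)/2 (R(a, A) = -1 + ((a + 217)*(A + a))/2 = -1 + ((217 + a)*(A + a))/2 = -1 + (217 + a)*(A + a)/2)
(5288 - 20860)*(-7144 + R(v(E), -205)) = (5288 - 20860)*(-7144 + (-1 + (1/2)*72**2 + (217/2)*(-205) + (217/2)*72 + (1/2)*(-205)*72)) = -15572*(-7144 + (-1 + (1/2)*5184 - 44485/2 + 7812 - 7380)) = -15572*(-7144 + (-1 + 2592 - 44485/2 + 7812 - 7380)) = -15572*(-7144 - 38439/2) = -15572*(-52727/2) = 410532422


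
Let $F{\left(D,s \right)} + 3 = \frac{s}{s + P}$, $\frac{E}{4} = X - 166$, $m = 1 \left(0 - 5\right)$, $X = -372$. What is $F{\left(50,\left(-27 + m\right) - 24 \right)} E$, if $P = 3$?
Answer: $\frac{221656}{53} \approx 4182.2$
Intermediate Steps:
$m = -5$ ($m = 1 \left(-5\right) = -5$)
$E = -2152$ ($E = 4 \left(-372 - 166\right) = 4 \left(-538\right) = -2152$)
$F{\left(D,s \right)} = -3 + \frac{s}{3 + s}$ ($F{\left(D,s \right)} = -3 + \frac{s}{s + 3} = -3 + \frac{s}{3 + s}$)
$F{\left(50,\left(-27 + m\right) - 24 \right)} E = \frac{-9 - 2 \left(\left(-27 - 5\right) - 24\right)}{3 - 56} \left(-2152\right) = \frac{-9 - 2 \left(-32 - 24\right)}{3 - 56} \left(-2152\right) = \frac{-9 - -112}{3 - 56} \left(-2152\right) = \frac{-9 + 112}{-53} \left(-2152\right) = \left(- \frac{1}{53}\right) 103 \left(-2152\right) = \left(- \frac{103}{53}\right) \left(-2152\right) = \frac{221656}{53}$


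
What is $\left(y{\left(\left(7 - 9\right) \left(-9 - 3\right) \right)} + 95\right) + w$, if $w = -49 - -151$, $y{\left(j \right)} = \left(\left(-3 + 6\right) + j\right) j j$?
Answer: $15749$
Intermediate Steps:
$y{\left(j \right)} = j^{2} \left(3 + j\right)$ ($y{\left(j \right)} = \left(3 + j\right) j j = j \left(3 + j\right) j = j^{2} \left(3 + j\right)$)
$w = 102$ ($w = -49 + 151 = 102$)
$\left(y{\left(\left(7 - 9\right) \left(-9 - 3\right) \right)} + 95\right) + w = \left(\left(\left(7 - 9\right) \left(-9 - 3\right)\right)^{2} \left(3 + \left(7 - 9\right) \left(-9 - 3\right)\right) + 95\right) + 102 = \left(\left(\left(-2\right) \left(-12\right)\right)^{2} \left(3 - -24\right) + 95\right) + 102 = \left(24^{2} \left(3 + 24\right) + 95\right) + 102 = \left(576 \cdot 27 + 95\right) + 102 = \left(15552 + 95\right) + 102 = 15647 + 102 = 15749$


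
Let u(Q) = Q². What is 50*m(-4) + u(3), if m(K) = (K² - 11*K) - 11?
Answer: 2459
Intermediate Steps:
m(K) = -11 + K² - 11*K
50*m(-4) + u(3) = 50*(-11 + (-4)² - 11*(-4)) + 3² = 50*(-11 + 16 + 44) + 9 = 50*49 + 9 = 2450 + 9 = 2459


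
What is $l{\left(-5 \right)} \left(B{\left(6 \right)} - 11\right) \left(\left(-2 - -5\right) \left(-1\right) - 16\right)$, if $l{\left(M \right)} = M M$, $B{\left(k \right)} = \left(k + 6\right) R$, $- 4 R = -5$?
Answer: $-1900$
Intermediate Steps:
$R = \frac{5}{4}$ ($R = \left(- \frac{1}{4}\right) \left(-5\right) = \frac{5}{4} \approx 1.25$)
$B{\left(k \right)} = \frac{15}{2} + \frac{5 k}{4}$ ($B{\left(k \right)} = \left(k + 6\right) \frac{5}{4} = \left(6 + k\right) \frac{5}{4} = \frac{15}{2} + \frac{5 k}{4}$)
$l{\left(M \right)} = M^{2}$
$l{\left(-5 \right)} \left(B{\left(6 \right)} - 11\right) \left(\left(-2 - -5\right) \left(-1\right) - 16\right) = \left(-5\right)^{2} \left(\left(\frac{15}{2} + \frac{5}{4} \cdot 6\right) - 11\right) \left(\left(-2 - -5\right) \left(-1\right) - 16\right) = 25 \left(\left(\frac{15}{2} + \frac{15}{2}\right) - 11\right) \left(\left(-2 + 5\right) \left(-1\right) - 16\right) = 25 \left(15 - 11\right) \left(3 \left(-1\right) - 16\right) = 25 \cdot 4 \left(-3 - 16\right) = 100 \left(-19\right) = -1900$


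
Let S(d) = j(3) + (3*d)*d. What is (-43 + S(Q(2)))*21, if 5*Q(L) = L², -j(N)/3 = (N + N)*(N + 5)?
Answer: -97167/25 ≈ -3886.7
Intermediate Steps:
j(N) = -6*N*(5 + N) (j(N) = -3*(N + N)*(N + 5) = -3*2*N*(5 + N) = -6*N*(5 + N))
Q(L) = L²/5
S(d) = -144 + 3*d² (S(d) = -6*3*(5 + 3) + (3*d)*d = -6*3*8 + 3*d² = -144 + 3*d²)
(-43 + S(Q(2)))*21 = (-43 + (-144 + 3*((⅕)*2²)²))*21 = (-43 + (-144 + 3*((⅕)*4)²))*21 = (-43 + (-144 + 3*(⅘)²))*21 = (-43 + (-144 + 3*(16/25)))*21 = (-43 + (-144 + 48/25))*21 = (-43 - 3552/25)*21 = -4627/25*21 = -97167/25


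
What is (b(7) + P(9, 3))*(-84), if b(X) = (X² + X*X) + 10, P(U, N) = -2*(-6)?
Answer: -10080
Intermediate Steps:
P(U, N) = 12
b(X) = 10 + 2*X² (b(X) = (X² + X²) + 10 = 2*X² + 10 = 10 + 2*X²)
(b(7) + P(9, 3))*(-84) = ((10 + 2*7²) + 12)*(-84) = ((10 + 2*49) + 12)*(-84) = ((10 + 98) + 12)*(-84) = (108 + 12)*(-84) = 120*(-84) = -10080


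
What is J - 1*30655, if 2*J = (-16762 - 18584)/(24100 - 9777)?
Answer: -439089238/14323 ≈ -30656.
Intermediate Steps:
J = -17673/14323 (J = ((-16762 - 18584)/(24100 - 9777))/2 = (-35346/14323)/2 = (-35346*1/14323)/2 = (½)*(-35346/14323) = -17673/14323 ≈ -1.2339)
J - 1*30655 = -17673/14323 - 1*30655 = -17673/14323 - 30655 = -439089238/14323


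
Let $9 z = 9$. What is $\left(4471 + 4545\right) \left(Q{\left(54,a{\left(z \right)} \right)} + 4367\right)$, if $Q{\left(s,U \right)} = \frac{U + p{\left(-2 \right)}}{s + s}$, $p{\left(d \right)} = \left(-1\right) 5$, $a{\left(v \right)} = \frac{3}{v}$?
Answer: $\frac{1063063036}{27} \approx 3.9373 \cdot 10^{7}$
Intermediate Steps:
$z = 1$ ($z = \frac{1}{9} \cdot 9 = 1$)
$p{\left(d \right)} = -5$
$Q{\left(s,U \right)} = \frac{-5 + U}{2 s}$ ($Q{\left(s,U \right)} = \frac{U - 5}{s + s} = \frac{-5 + U}{2 s}$)
$\left(4471 + 4545\right) \left(Q{\left(54,a{\left(z \right)} \right)} + 4367\right) = \left(4471 + 4545\right) \left(\frac{-5 + \frac{3}{1}}{2 \cdot 54} + 4367\right) = 9016 \left(\frac{1}{2} \cdot \frac{1}{54} \left(-5 + 3 \cdot 1\right) + 4367\right) = 9016 \left(\frac{1}{2} \cdot \frac{1}{54} \left(-5 + 3\right) + 4367\right) = 9016 \left(\frac{1}{2} \cdot \frac{1}{54} \left(-2\right) + 4367\right) = 9016 \left(- \frac{1}{54} + 4367\right) = 9016 \cdot \frac{235817}{54} = \frac{1063063036}{27}$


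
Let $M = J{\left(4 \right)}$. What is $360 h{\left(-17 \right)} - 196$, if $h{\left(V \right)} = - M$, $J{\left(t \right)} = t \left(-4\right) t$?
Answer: $22844$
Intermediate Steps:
$J{\left(t \right)} = - 4 t^{2}$ ($J{\left(t \right)} = - 4 t t = - 4 t^{2}$)
$M = -64$ ($M = - 4 \cdot 4^{2} = \left(-4\right) 16 = -64$)
$h{\left(V \right)} = 64$ ($h{\left(V \right)} = \left(-1\right) \left(-64\right) = 64$)
$360 h{\left(-17 \right)} - 196 = 360 \cdot 64 - 196 = 23040 - 196 = 22844$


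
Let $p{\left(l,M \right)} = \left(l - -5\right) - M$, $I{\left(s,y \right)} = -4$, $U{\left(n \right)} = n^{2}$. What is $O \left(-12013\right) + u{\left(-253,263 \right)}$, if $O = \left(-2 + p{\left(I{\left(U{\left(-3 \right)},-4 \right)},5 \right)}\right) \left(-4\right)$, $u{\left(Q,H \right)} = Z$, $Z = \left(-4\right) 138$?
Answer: $-288864$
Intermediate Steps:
$Z = -552$
$u{\left(Q,H \right)} = -552$
$p{\left(l,M \right)} = 5 + l - M$ ($p{\left(l,M \right)} = \left(l + 5\right) - M = \left(5 + l\right) - M = 5 + l - M$)
$O = 24$ ($O = \left(-2 - 4\right) \left(-4\right) = \left(-6\right) \left(-4\right) = 24$)
$O \left(-12013\right) + u{\left(-253,263 \right)} = 24 \left(-12013\right) - 552 = -288312 - 552 = -288864$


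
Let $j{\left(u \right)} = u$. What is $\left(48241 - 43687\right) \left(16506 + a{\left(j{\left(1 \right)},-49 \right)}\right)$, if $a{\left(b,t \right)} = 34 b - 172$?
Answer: $74539872$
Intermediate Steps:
$a{\left(b,t \right)} = -172 + 34 b$
$\left(48241 - 43687\right) \left(16506 + a{\left(j{\left(1 \right)},-49 \right)}\right) = \left(48241 - 43687\right) \left(16506 + \left(-172 + 34 \cdot 1\right)\right) = 4554 \left(16506 + \left(-172 + 34\right)\right) = 4554 \left(16506 - 138\right) = 4554 \cdot 16368 = 74539872$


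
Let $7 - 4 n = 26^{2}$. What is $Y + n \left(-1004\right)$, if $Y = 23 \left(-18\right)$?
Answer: $167505$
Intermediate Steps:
$Y = -414$
$n = - \frac{669}{4}$ ($n = \frac{7}{4} - \frac{26^{2}}{4} = \frac{7}{4} - 169 = - \frac{669}{4} \approx -167.25$)
$Y + n \left(-1004\right) = -414 - -167919 = -414 + 167919 = 167505$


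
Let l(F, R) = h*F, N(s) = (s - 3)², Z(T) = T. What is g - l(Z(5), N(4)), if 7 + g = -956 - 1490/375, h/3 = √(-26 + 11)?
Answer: -72523/75 - 15*I*√15 ≈ -966.97 - 58.095*I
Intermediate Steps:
N(s) = (-3 + s)²
h = 3*I*√15 (h = 3*√(-26 + 11) = 3*√(-15) = 3*(I*√15) = 3*I*√15 ≈ 11.619*I)
l(F, R) = 3*I*F*√15 (l(F, R) = (3*I*√15)*F = 3*I*F*√15)
g = -72523/75 (g = -7 + (-956 - 1490/375) = -7 + (-956 - 1490*1/375) = -7 + (-956 - 298/75) = -7 - 71998/75 = -72523/75 ≈ -966.97)
g - l(Z(5), N(4)) = -72523/75 - 3*I*5*√15 = -72523/75 - 15*I*√15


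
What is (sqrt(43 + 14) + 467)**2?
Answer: (467 + sqrt(57))**2 ≈ 2.2520e+5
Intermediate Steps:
(sqrt(43 + 14) + 467)**2 = (sqrt(57) + 467)**2 = (467 + sqrt(57))**2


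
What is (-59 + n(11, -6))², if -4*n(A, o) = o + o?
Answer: 3136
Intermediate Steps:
n(A, o) = -o/2 (n(A, o) = -(o + o)/4 = -o/2)
(-59 + n(11, -6))² = (-59 - ½*(-6))² = (-59 + 3)² = (-56)² = 3136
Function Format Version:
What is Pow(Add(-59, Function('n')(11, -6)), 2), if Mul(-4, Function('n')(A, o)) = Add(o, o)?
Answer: 3136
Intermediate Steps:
Function('n')(A, o) = Mul(Rational(-1, 2), o) (Function('n')(A, o) = Mul(Rational(-1, 4), Add(o, o)) = Mul(Rational(-1, 4), Mul(2, o)) = Mul(Rational(-1, 2), o))
Pow(Add(-59, Function('n')(11, -6)), 2) = Pow(Add(-59, Mul(Rational(-1, 2), -6)), 2) = Pow(Add(-59, 3), 2) = Pow(-56, 2) = 3136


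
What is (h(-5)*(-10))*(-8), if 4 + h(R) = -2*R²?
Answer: -4320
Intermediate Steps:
h(R) = -4 - 2*R²
(h(-5)*(-10))*(-8) = ((-4 - 2*(-5)²)*(-10))*(-8) = ((-4 - 2*25)*(-10))*(-8) = ((-4 - 50)*(-10))*(-8) = -54*(-10)*(-8) = 540*(-8) = -4320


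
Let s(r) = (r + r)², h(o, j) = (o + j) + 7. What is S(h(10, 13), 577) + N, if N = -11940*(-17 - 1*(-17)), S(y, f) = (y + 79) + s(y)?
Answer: 3709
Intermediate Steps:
h(o, j) = 7 + j + o (h(o, j) = (j + o) + 7 = 7 + j + o)
s(r) = 4*r² (s(r) = (2*r)² = 4*r²)
S(y, f) = 79 + y + 4*y² (S(y, f) = (y + 79) + 4*y² = (79 + y) + 4*y² = 79 + y + 4*y²)
N = 0 (N = -11940*(-17 + 17) = -11940*0 = 0)
S(h(10, 13), 577) + N = (79 + (7 + 13 + 10) + 4*(7 + 13 + 10)²) + 0 = (79 + 30 + 4*30²) + 0 = (79 + 30 + 4*900) + 0 = (79 + 30 + 3600) + 0 = 3709 + 0 = 3709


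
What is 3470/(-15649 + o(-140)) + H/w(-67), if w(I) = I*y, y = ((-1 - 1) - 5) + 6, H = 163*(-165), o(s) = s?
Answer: -424877645/1057863 ≈ -401.64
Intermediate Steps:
H = -26895
y = -1 (y = (-2 - 5) + 6 = -7 + 6 = -1)
w(I) = -I (w(I) = I*(-1) = -I)
3470/(-15649 + o(-140)) + H/w(-67) = 3470/(-15649 - 140) - 26895/((-1*(-67))) = 3470/(-15789) - 26895/67 = 3470*(-1/15789) - 26895*1/67 = -3470/15789 - 26895/67 = -424877645/1057863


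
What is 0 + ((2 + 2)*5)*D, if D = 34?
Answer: 680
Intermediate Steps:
0 + ((2 + 2)*5)*D = 0 + ((2 + 2)*5)*34 = 0 + (4*5)*34 = 0 + 20*34 = 0 + 680 = 680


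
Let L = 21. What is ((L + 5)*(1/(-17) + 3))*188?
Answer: 244400/17 ≈ 14376.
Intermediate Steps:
((L + 5)*(1/(-17) + 3))*188 = ((21 + 5)*(1/(-17) + 3))*188 = (26*(-1/17 + 3))*188 = (26*(50/17))*188 = (1300/17)*188 = 244400/17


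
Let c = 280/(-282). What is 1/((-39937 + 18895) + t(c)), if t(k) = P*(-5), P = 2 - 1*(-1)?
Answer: -1/21057 ≈ -4.7490e-5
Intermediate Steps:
P = 3 (P = 2 + 1 = 3)
c = -140/141 (c = 280*(-1/282) = -140/141 ≈ -0.99291)
t(k) = -15 (t(k) = 3*(-5) = -15)
1/((-39937 + 18895) + t(c)) = 1/((-39937 + 18895) - 15) = 1/(-21042 - 15) = 1/(-21057) = -1/21057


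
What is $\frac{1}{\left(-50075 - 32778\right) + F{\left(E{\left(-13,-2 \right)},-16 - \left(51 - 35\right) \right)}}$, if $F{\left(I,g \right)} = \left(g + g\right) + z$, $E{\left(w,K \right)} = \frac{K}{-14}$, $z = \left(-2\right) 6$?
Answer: $- \frac{1}{82929} \approx -1.2059 \cdot 10^{-5}$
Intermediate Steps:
$z = -12$
$E{\left(w,K \right)} = - \frac{K}{14}$ ($E{\left(w,K \right)} = K \left(- \frac{1}{14}\right) = - \frac{K}{14}$)
$F{\left(I,g \right)} = -12 + 2 g$ ($F{\left(I,g \right)} = \left(g + g\right) - 12 = 2 g - 12 = -12 + 2 g$)
$\frac{1}{\left(-50075 - 32778\right) + F{\left(E{\left(-13,-2 \right)},-16 - \left(51 - 35\right) \right)}} = \frac{1}{\left(-50075 - 32778\right) + \left(-12 + 2 \left(-16 - \left(51 - 35\right)\right)\right)} = \frac{1}{\left(-50075 - 32778\right) + \left(-12 + 2 \left(-16 - 16\right)\right)} = \frac{1}{-82853 + \left(-12 + 2 \left(-16 - 16\right)\right)} = \frac{1}{-82853 + \left(-12 + 2 \left(-32\right)\right)} = \frac{1}{-82853 - 76} = \frac{1}{-82929} = - \frac{1}{82929}$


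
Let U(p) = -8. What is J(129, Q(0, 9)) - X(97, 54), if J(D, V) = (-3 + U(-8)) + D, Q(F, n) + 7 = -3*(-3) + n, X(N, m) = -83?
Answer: 201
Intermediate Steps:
Q(F, n) = 2 + n (Q(F, n) = -7 + (-3*(-3) + n) = -7 + (9 + n) = 2 + n)
J(D, V) = -11 + D (J(D, V) = (-3 - 8) + D = -11 + D)
J(129, Q(0, 9)) - X(97, 54) = (-11 + 129) - 1*(-83) = 118 + 83 = 201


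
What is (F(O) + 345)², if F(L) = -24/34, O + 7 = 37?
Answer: 34257609/289 ≈ 1.1854e+5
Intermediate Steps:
O = 30 (O = -7 + 37 = 30)
F(L) = -12/17 (F(L) = -24*1/34 = -12/17)
(F(O) + 345)² = (-12/17 + 345)² = (5853/17)² = 34257609/289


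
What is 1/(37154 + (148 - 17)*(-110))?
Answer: 1/22744 ≈ 4.3968e-5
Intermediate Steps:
1/(37154 + (148 - 17)*(-110)) = 1/(37154 + 131*(-110)) = 1/(37154 - 14410) = 1/22744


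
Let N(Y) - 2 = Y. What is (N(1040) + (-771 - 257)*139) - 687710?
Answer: -829560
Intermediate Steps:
N(Y) = 2 + Y
(N(1040) + (-771 - 257)*139) - 687710 = ((2 + 1040) + (-771 - 257)*139) - 687710 = (1042 - 1028*139) - 687710 = (1042 - 142892) - 687710 = -141850 - 687710 = -829560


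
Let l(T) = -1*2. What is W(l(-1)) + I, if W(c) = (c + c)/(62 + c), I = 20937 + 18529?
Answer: 591989/15 ≈ 39466.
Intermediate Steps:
I = 39466
l(T) = -2
W(c) = 2*c/(62 + c) (W(c) = (2*c)/(62 + c) = 2*c/(62 + c))
W(l(-1)) + I = 2*(-2)/(62 - 2) + 39466 = 2*(-2)/60 + 39466 = 2*(-2)*(1/60) + 39466 = -1/15 + 39466 = 591989/15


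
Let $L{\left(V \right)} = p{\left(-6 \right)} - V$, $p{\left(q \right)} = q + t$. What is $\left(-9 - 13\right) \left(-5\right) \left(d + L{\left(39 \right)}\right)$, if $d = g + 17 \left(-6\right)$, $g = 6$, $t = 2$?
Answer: $-15290$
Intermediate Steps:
$p{\left(q \right)} = 2 + q$ ($p{\left(q \right)} = q + 2 = 2 + q$)
$L{\left(V \right)} = -4 - V$ ($L{\left(V \right)} = \left(2 - 6\right) - V = -4 - V$)
$d = -96$ ($d = 6 + 17 \left(-6\right) = 6 - 102 = -96$)
$\left(-9 - 13\right) \left(-5\right) \left(d + L{\left(39 \right)}\right) = \left(-9 - 13\right) \left(-5\right) \left(-96 - 43\right) = \left(-22\right) \left(-5\right) \left(-96 - 43\right) = 110 \left(-96 - 43\right) = 110 \left(-139\right) = -15290$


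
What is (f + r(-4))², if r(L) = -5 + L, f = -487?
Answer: 246016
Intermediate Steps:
(f + r(-4))² = (-487 + (-5 - 4))² = (-487 - 9)² = (-496)² = 246016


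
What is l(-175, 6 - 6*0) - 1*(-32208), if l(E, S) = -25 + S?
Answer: 32189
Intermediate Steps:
l(-175, 6 - 6*0) - 1*(-32208) = (-25 + (6 - 6*0)) - 1*(-32208) = (-25 + (6 + 0)) + 32208 = (-25 + 6) + 32208 = -19 + 32208 = 32189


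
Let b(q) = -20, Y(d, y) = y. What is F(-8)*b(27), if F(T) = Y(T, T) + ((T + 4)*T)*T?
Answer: 5280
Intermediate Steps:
F(T) = T + T²*(4 + T) (F(T) = T + ((T + 4)*T)*T = T + ((4 + T)*T)*T = T + (T*(4 + T))*T = T + T²*(4 + T))
F(-8)*b(27) = -8*(1 + (-8)² + 4*(-8))*(-20) = -8*(1 + 64 - 32)*(-20) = -8*33*(-20) = -264*(-20) = 5280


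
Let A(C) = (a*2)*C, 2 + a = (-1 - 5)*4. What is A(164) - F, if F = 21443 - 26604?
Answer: -3367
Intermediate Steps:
F = -5161
a = -26 (a = -2 + (-1 - 5)*4 = -2 - 6*4 = -2 - 24 = -26)
A(C) = -52*C (A(C) = (-26*2)*C = -52*C)
A(164) - F = -52*164 - 1*(-5161) = -8528 + 5161 = -3367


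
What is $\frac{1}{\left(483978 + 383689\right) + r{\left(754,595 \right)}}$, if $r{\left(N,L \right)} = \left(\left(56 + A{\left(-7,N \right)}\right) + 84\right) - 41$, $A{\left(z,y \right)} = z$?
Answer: $\frac{1}{867759} \approx 1.1524 \cdot 10^{-6}$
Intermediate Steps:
$r{\left(N,L \right)} = 92$ ($r{\left(N,L \right)} = \left(\left(56 - 7\right) + 84\right) - 41 = \left(49 + 84\right) - 41 = 133 - 41 = 92$)
$\frac{1}{\left(483978 + 383689\right) + r{\left(754,595 \right)}} = \frac{1}{\left(483978 + 383689\right) + 92} = \frac{1}{867667 + 92} = \frac{1}{867759}$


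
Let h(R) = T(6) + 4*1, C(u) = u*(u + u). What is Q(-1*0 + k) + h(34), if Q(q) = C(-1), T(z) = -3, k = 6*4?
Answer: 3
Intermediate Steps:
k = 24
C(u) = 2*u² (C(u) = u*(2*u) = 2*u²)
h(R) = 1 (h(R) = -3 + 4*1 = -3 + 4 = 1)
Q(q) = 2 (Q(q) = 2*(-1)² = 2*1 = 2)
Q(-1*0 + k) + h(34) = 2 + 1 = 3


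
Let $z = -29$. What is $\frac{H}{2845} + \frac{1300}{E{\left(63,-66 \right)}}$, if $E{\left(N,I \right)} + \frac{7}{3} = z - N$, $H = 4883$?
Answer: $- \frac{9713611}{805135} \approx -12.065$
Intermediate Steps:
$E{\left(N,I \right)} = - \frac{94}{3} - N$ ($E{\left(N,I \right)} = - \frac{7}{3} - \left(29 + N\right) = - \frac{94}{3} - N$)
$\frac{H}{2845} + \frac{1300}{E{\left(63,-66 \right)}} = \frac{4883}{2845} + \frac{1300}{- \frac{94}{3} - 63} = 4883 \cdot \frac{1}{2845} + \frac{1300}{- \frac{94}{3} - 63} = \frac{4883}{2845} + \frac{1300}{- \frac{283}{3}} = \frac{4883}{2845} + 1300 \left(- \frac{3}{283}\right) = \frac{4883}{2845} - \frac{3900}{283} = - \frac{9713611}{805135}$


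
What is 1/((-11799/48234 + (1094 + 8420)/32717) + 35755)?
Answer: 526023926/18808009764261 ≈ 2.7968e-5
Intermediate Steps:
1/((-11799/48234 + (1094 + 8420)/32717) + 35755) = 1/((-11799*1/48234 + 9514*(1/32717)) + 35755) = 1/((-3933/16078 + 9514/32717) + 35755) = 1/(24290131/526023926 + 35755) = 1/(18808009764261/526023926) = 526023926/18808009764261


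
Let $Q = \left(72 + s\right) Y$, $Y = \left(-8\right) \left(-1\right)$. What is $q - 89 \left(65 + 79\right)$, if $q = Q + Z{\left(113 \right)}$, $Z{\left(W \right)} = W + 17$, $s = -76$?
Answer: $-12718$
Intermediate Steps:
$Y = 8$
$Q = -32$ ($Q = \left(72 - 76\right) 8 = \left(-4\right) 8 = -32$)
$Z{\left(W \right)} = 17 + W$
$q = 98$ ($q = -32 + \left(17 + 113\right) = -32 + 130 = 98$)
$q - 89 \left(65 + 79\right) = 98 - 89 \left(65 + 79\right) = 98 - 89 \cdot 144 = 98 - 12816 = -12718$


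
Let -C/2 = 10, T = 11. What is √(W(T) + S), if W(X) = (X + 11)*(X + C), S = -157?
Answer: I*√355 ≈ 18.841*I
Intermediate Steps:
C = -20 (C = -2*10 = -20)
W(X) = (-20 + X)*(11 + X) (W(X) = (X + 11)*(X - 20) = (11 + X)*(-20 + X) = (-20 + X)*(11 + X))
√(W(T) + S) = √((-220 + 11² - 9*11) - 157) = √((-220 + 121 - 99) - 157) = √(-198 - 157) = √(-355) = I*√355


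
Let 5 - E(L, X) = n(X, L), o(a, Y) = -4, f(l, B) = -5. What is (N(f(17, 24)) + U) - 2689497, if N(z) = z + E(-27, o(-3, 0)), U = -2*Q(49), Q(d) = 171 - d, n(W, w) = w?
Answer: -2689714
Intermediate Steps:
E(L, X) = 5 - L
U = -244 (U = -2*(171 - 1*49) = -2*(171 - 49) = -2*122 = -244)
N(z) = 32 + z (N(z) = z + (5 - 1*(-27)) = z + (5 + 27) = z + 32 = 32 + z)
(N(f(17, 24)) + U) - 2689497 = ((32 - 5) - 244) - 2689497 = (27 - 244) - 2689497 = -217 - 2689497 = -2689714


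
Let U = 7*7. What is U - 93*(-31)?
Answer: 2932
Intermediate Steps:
U = 49
U - 93*(-31) = 49 - 93*(-31) = 49 + 2883 = 2932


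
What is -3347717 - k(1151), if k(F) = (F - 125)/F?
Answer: -3853223293/1151 ≈ -3.3477e+6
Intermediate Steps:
k(F) = (-125 + F)/F
-3347717 - k(1151) = -3347717 - (-125 + 1151)/1151 = -3347717 - 1026/1151 = -3853223293/1151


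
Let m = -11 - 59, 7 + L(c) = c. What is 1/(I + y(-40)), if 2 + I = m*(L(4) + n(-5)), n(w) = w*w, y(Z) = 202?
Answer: -1/1340 ≈ -0.00074627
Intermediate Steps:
n(w) = w²
L(c) = -7 + c
m = -70
I = -1542 (I = -2 - 70*((-7 + 4) + (-5)²) = -2 - 70*(-3 + 25) = -2 - 70*22 = -2 - 1540 = -1542)
1/(I + y(-40)) = 1/(-1542 + 202) = 1/(-1340) = -1/1340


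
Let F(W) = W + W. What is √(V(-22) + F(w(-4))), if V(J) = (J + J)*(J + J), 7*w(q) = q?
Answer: 2*√23702/7 ≈ 43.987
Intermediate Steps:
w(q) = q/7
F(W) = 2*W
V(J) = 4*J² (V(J) = (2*J)*(2*J) = 4*J²)
√(V(-22) + F(w(-4))) = √(4*(-22)² + 2*((⅐)*(-4))) = √(4*484 + 2*(-4/7)) = √(1936 - 8/7) = √(13544/7) = 2*√23702/7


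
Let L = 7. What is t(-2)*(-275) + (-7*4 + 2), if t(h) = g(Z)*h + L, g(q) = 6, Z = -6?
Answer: 1349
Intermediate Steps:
t(h) = 7 + 6*h (t(h) = 6*h + 7 = 7 + 6*h)
t(-2)*(-275) + (-7*4 + 2) = (7 + 6*(-2))*(-275) + (-7*4 + 2) = (7 - 12)*(-275) + (-28 + 2) = -5*(-275) - 26 = 1375 - 26 = 1349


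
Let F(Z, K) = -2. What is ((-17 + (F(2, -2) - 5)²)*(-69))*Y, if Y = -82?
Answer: 181056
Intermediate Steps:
((-17 + (F(2, -2) - 5)²)*(-69))*Y = ((-17 + (-2 - 5)²)*(-69))*(-82) = ((-17 + (-7)²)*(-69))*(-82) = ((-17 + 49)*(-69))*(-82) = (32*(-69))*(-82) = -2208*(-82) = 181056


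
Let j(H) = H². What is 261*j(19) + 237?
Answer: 94458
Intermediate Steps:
261*j(19) + 237 = 261*19² + 237 = 261*361 + 237 = 94221 + 237 = 94458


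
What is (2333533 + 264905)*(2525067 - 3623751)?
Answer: -2854862255592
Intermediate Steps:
(2333533 + 264905)*(2525067 - 3623751) = 2598438*(-1098684) = -2854862255592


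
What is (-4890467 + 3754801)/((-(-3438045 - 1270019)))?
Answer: -567833/2354032 ≈ -0.24122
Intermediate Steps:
(-4890467 + 3754801)/((-(-3438045 - 1270019))) = -1135666/((-1*(-4708064))) = -1135666/4708064 = -1135666*1/4708064 = -567833/2354032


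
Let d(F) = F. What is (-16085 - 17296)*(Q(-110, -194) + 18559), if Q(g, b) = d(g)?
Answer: -615846069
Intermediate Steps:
Q(g, b) = g
(-16085 - 17296)*(Q(-110, -194) + 18559) = (-16085 - 17296)*(-110 + 18559) = -33381*18449 = -615846069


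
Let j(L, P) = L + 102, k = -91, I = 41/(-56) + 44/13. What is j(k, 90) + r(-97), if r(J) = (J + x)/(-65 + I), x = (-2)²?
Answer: 566983/45389 ≈ 12.492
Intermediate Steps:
x = 4
I = 1931/728 (I = 41*(-1/56) + 44*(1/13) = -41/56 + 44/13 = 1931/728 ≈ 2.6525)
r(J) = -2912/45389 - 728*J/45389 (r(J) = (J + 4)/(-65 + 1931/728) = (4 + J)/(-45389/728) = (4 + J)*(-728/45389) = -2912/45389 - 728*J/45389)
j(L, P) = 102 + L
j(k, 90) + r(-97) = (102 - 91) + (-2912/45389 - 728/45389*(-97)) = 11 + (-2912/45389 + 70616/45389) = 11 + 67704/45389 = 566983/45389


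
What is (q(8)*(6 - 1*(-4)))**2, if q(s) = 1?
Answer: 100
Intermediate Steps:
(q(8)*(6 - 1*(-4)))**2 = (1*(6 - 1*(-4)))**2 = (1*(6 + 4))**2 = (1*10)**2 = 10**2 = 100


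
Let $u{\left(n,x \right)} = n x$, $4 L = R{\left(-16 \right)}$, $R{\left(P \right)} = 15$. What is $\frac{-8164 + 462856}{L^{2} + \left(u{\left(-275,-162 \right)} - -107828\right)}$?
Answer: $\frac{7275072}{2438273} \approx 2.9837$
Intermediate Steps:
$L = \frac{15}{4}$ ($L = \frac{1}{4} \cdot 15 = \frac{15}{4} \approx 3.75$)
$\frac{-8164 + 462856}{L^{2} + \left(u{\left(-275,-162 \right)} - -107828\right)} = \frac{-8164 + 462856}{\left(\frac{15}{4}\right)^{2} - -152378} = \frac{454692}{\frac{225}{16} + \left(44550 + 107828\right)} = \frac{454692}{\frac{225}{16} + 152378} = \frac{454692}{\frac{2438273}{16}} = 454692 \cdot \frac{16}{2438273} = \frac{7275072}{2438273}$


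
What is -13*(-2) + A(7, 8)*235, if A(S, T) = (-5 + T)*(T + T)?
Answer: 11306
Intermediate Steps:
A(S, T) = 2*T*(-5 + T) (A(S, T) = (-5 + T)*(2*T) = 2*T*(-5 + T))
-13*(-2) + A(7, 8)*235 = -13*(-2) + (2*8*(-5 + 8))*235 = 26 + (2*8*3)*235 = 26 + 48*235 = 26 + 11280 = 11306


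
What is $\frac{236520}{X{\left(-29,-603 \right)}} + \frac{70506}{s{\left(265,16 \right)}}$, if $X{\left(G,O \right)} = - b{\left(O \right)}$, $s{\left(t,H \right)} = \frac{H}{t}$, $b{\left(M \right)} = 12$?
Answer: $\frac{9184365}{8} \approx 1.148 \cdot 10^{6}$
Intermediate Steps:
$X{\left(G,O \right)} = -12$ ($X{\left(G,O \right)} = \left(-1\right) 12 = -12$)
$\frac{236520}{X{\left(-29,-603 \right)}} + \frac{70506}{s{\left(265,16 \right)}} = \frac{236520}{-12} + \frac{70506}{16 \cdot \frac{1}{265}} = 236520 \left(- \frac{1}{12}\right) + \frac{70506}{16 \cdot \frac{1}{265}} = -19710 + \frac{70506}{\frac{16}{265}} = -19710 + 70506 \cdot \frac{265}{16} = -19710 + \frac{9342045}{8} = \frac{9184365}{8}$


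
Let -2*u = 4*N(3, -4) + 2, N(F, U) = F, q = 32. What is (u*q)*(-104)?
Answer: 23296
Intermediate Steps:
u = -7 (u = -(4*3 + 2)/2 = -(12 + 2)/2 = -1/2*14 = -7)
(u*q)*(-104) = -7*32*(-104) = -224*(-104) = 23296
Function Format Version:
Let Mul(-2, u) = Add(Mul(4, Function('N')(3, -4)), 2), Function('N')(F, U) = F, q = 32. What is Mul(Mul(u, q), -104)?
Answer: 23296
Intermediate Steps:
u = -7 (u = Mul(Rational(-1, 2), Add(Mul(4, 3), 2)) = Mul(Rational(-1, 2), Add(12, 2)) = Mul(Rational(-1, 2), 14) = -7)
Mul(Mul(u, q), -104) = Mul(Mul(-7, 32), -104) = Mul(-224, -104) = 23296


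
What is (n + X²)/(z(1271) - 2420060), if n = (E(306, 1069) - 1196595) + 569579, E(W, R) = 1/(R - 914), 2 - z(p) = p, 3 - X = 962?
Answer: -45363076/375305995 ≈ -0.12087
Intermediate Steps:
X = -959 (X = 3 - 1*962 = 3 - 962 = -959)
z(p) = 2 - p
E(W, R) = 1/(-914 + R)
n = -97187479/155 (n = (1/(-914 + 1069) - 1196595) + 569579 = (1/155 - 1196595) + 569579 = -185472224/155 + 569579 = -97187479/155 ≈ -6.2702e+5)
(n + X²)/(z(1271) - 2420060) = (-97187479/155 + (-959)²)/((2 - 1*1271) - 2420060) = (-97187479/155 + 919681)/((2 - 1271) - 2420060) = 45363076/(155*(-1269 - 2420060)) = (45363076/155)/(-2421329) = (45363076/155)*(-1/2421329) = -45363076/375305995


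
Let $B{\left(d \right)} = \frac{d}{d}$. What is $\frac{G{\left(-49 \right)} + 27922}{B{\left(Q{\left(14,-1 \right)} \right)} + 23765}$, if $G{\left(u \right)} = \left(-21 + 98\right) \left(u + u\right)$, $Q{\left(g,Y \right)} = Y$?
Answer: $\frac{3396}{3961} \approx 0.85736$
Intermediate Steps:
$G{\left(u \right)} = 154 u$ ($G{\left(u \right)} = 77 \cdot 2 u = 154 u$)
$B{\left(d \right)} = 1$
$\frac{G{\left(-49 \right)} + 27922}{B{\left(Q{\left(14,-1 \right)} \right)} + 23765} = \frac{154 \left(-49\right) + 27922}{1 + 23765} = \frac{-7546 + 27922}{23766} = 20376 \cdot \frac{1}{23766} = \frac{3396}{3961}$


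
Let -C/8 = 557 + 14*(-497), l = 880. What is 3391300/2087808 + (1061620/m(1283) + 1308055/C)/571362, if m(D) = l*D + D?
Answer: 194718785027767575825/119872567108481090464 ≈ 1.6244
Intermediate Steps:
C = 51208 (C = -8*(557 + 14*(-497)) = -8*(557 - 6958) = -8*(-6401) = 51208)
m(D) = 881*D (m(D) = 880*D + D = 881*D)
3391300/2087808 + (1061620/m(1283) + 1308055/C)/571362 = 3391300/2087808 + (1061620/((881*1283)) + 1308055/51208)/571362 = 3391300*(1/2087808) + (1061620/1130323 + 1308055*(1/51208))*(1/571362) = 847825/521952 + (1061620*(1/1130323) + 1308055/51208)*(1/571362) = 847825/521952 + (1061620/1130323 + 1308055/51208)*(1/571362) = 847825/521952 + (1532888088725/57881580184)*(1/571362) = 847825/521952 + 1532888088725/33071335417090608 = 194718785027767575825/119872567108481090464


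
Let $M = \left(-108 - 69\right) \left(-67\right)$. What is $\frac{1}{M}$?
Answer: $\frac{1}{11859} \approx 8.4324 \cdot 10^{-5}$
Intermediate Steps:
$M = 11859$ ($M = \left(-177\right) \left(-67\right) = 11859$)
$\frac{1}{M} = \frac{1}{11859}$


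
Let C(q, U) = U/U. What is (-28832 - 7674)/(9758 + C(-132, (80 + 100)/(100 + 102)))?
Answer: -36506/9759 ≈ -3.7408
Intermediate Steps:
C(q, U) = 1
(-28832 - 7674)/(9758 + C(-132, (80 + 100)/(100 + 102))) = (-28832 - 7674)/(9758 + 1) = -36506/9759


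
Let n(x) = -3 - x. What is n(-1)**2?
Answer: 4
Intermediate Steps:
n(-1)**2 = (-3 - 1*(-1))**2 = (-3 + 1)**2 = (-2)**2 = 4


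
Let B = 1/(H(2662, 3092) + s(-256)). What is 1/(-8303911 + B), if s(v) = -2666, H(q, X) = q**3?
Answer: -18863578862/156641480011529281 ≈ -1.2043e-7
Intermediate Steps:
B = 1/18863578862 (B = 1/(2662**3 - 2666) = 1/(18863581528 - 2666) = 1/18863578862 ≈ 5.3012e-11)
1/(-8303911 + B) = 1/(-8303911 + 1/18863578862) = 1/(-156641480011529281/18863578862) = -18863578862/156641480011529281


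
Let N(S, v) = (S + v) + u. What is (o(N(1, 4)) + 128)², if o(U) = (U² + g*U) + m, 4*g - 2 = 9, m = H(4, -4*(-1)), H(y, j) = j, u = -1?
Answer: 25281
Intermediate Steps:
m = 4 (m = -4*(-1) = 4)
g = 11/4 (g = ½ + (¼)*9 = ½ + 9/4 = 11/4 ≈ 2.7500)
N(S, v) = -1 + S + v (N(S, v) = (S + v) - 1 = -1 + S + v)
o(U) = 4 + U² + 11*U/4 (o(U) = (U² + 11*U/4) + 4 = 4 + U² + 11*U/4)
(o(N(1, 4)) + 128)² = ((4 + (-1 + 1 + 4)² + 11*(-1 + 1 + 4)/4) + 128)² = ((4 + 4² + (11/4)*4) + 128)² = ((4 + 16 + 11) + 128)² = (31 + 128)² = 159² = 25281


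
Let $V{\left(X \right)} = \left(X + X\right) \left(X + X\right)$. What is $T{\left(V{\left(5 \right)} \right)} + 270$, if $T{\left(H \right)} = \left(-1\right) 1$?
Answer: $269$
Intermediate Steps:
$V{\left(X \right)} = 4 X^{2}$ ($V{\left(X \right)} = 2 X 2 X = 4 X^{2}$)
$T{\left(H \right)} = -1$
$T{\left(V{\left(5 \right)} \right)} + 270 = -1 + 270 = 269$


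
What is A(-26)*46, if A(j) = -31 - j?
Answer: -230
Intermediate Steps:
A(-26)*46 = (-31 - 1*(-26))*46 = (-31 + 26)*46 = -5*46 = -230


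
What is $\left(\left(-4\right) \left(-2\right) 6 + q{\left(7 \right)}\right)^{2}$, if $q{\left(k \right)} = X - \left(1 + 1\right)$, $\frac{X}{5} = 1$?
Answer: $2601$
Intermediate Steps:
$X = 5$ ($X = 5 \cdot 1 = 5$)
$q{\left(k \right)} = 3$ ($q{\left(k \right)} = 5 - \left(1 + 1\right) = 5 - 2 = 3$)
$\left(\left(-4\right) \left(-2\right) 6 + q{\left(7 \right)}\right)^{2} = \left(\left(-4\right) \left(-2\right) 6 + 3\right)^{2} = \left(8 \cdot 6 + 3\right)^{2} = \left(48 + 3\right)^{2} = 51^{2} = 2601$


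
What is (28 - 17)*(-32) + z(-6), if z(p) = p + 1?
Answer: -357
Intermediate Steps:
z(p) = 1 + p
(28 - 17)*(-32) + z(-6) = (28 - 17)*(-32) + (1 - 6) = 11*(-32) - 5 = -352 - 5 = -357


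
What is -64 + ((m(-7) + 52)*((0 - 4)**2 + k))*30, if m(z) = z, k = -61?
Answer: -60814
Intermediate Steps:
-64 + ((m(-7) + 52)*((0 - 4)**2 + k))*30 = -64 + ((-7 + 52)*((0 - 4)**2 - 61))*30 = -64 + (45*((-4)**2 - 61))*30 = -64 + (45*(16 - 61))*30 = -64 + (45*(-45))*30 = -64 - 2025*30 = -64 - 60750 = -60814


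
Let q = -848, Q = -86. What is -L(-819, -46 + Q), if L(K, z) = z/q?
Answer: -33/212 ≈ -0.15566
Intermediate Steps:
L(K, z) = -z/848 (L(K, z) = z/(-848) = z*(-1/848) = -z/848)
-L(-819, -46 + Q) = -(-1)*(-46 - 86)/848 = -(-1)*(-132)/848 = -1*33/212 = -33/212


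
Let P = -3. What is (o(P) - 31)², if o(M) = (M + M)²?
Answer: 25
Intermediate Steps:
o(M) = 4*M² (o(M) = (2*M)² = 4*M²)
(o(P) - 31)² = (4*(-3)² - 31)² = (4*9 - 31)² = (36 - 31)² = 5² = 25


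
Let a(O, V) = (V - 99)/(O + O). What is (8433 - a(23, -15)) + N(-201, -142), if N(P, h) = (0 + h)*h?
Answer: 657788/23 ≈ 28599.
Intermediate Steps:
N(P, h) = h**2 (N(P, h) = h*h = h**2)
a(O, V) = (-99 + V)/(2*O) (a(O, V) = (-99 + V)/((2*O)) = (-99 + V)*(1/(2*O)) = (-99 + V)/(2*O))
(8433 - a(23, -15)) + N(-201, -142) = (8433 - (-99 - 15)/(2*23)) + (-142)**2 = (8433 - (-114)/(2*23)) + 20164 = (8433 - 1*(-57/23)) + 20164 = (8433 + 57/23) + 20164 = 194016/23 + 20164 = 657788/23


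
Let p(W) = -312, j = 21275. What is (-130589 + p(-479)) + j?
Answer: -109626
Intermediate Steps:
(-130589 + p(-479)) + j = (-130589 - 312) + 21275 = -130901 + 21275 = -109626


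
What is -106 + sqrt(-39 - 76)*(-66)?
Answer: -106 - 66*I*sqrt(115) ≈ -106.0 - 707.77*I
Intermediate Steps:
-106 + sqrt(-39 - 76)*(-66) = -106 + sqrt(-115)*(-66) = -106 + (I*sqrt(115))*(-66) = -106 - 66*I*sqrt(115)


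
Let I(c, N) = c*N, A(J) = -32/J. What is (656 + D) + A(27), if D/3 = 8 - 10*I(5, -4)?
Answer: 34528/27 ≈ 1278.8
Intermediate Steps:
I(c, N) = N*c
D = 624 (D = 3*(8 - (-40)*5) = 3*(8 - 10*(-20)) = 3*(8 + 200) = 3*208 = 624)
(656 + D) + A(27) = (656 + 624) - 32/27 = 1280 - 32*1/27 = 1280 - 32/27 = 34528/27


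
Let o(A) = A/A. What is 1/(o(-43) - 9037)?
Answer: -1/9036 ≈ -0.00011067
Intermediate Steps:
o(A) = 1
1/(o(-43) - 9037) = 1/(1 - 9037) = 1/(-9036) = -1/9036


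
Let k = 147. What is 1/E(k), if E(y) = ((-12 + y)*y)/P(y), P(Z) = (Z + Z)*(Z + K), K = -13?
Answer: 268/135 ≈ 1.9852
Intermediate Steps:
P(Z) = 2*Z*(-13 + Z) (P(Z) = (Z + Z)*(Z - 13) = (2*Z)*(-13 + Z) = 2*Z*(-13 + Z))
E(y) = (-12 + y)/(2*(-13 + y)) (E(y) = ((-12 + y)*y)/((2*y*(-13 + y))) = (y*(-12 + y))*(1/(2*y*(-13 + y))) = (-12 + y)/(2*(-13 + y)))
1/E(k) = 1/((-12 + 147)/(2*(-13 + 147))) = 1/((½)*135/134) = 1/((½)*(1/134)*135) = 1/(135/268) = 268/135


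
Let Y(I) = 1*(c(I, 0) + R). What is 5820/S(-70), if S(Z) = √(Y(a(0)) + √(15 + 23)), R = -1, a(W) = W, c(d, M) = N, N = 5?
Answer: 5820/√(4 + √38) ≈ 1825.5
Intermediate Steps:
c(d, M) = 5
Y(I) = 4 (Y(I) = 1*(5 - 1) = 1*4 = 4)
S(Z) = √(4 + √38) (S(Z) = √(4 + √(15 + 23)) = √(4 + √38))
5820/S(-70) = 5820/(√(4 + √38)) = 5820/√(4 + √38)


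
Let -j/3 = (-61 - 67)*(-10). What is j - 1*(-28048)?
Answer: 24208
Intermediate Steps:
j = -3840 (j = -3*(-61 - 67)*(-10) = -(-384)*(-10) = -3*1280 = -3840)
j - 1*(-28048) = -3840 - 1*(-28048) = -3840 + 28048 = 24208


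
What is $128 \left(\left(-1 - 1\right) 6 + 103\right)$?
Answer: $11648$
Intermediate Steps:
$128 \left(\left(-1 - 1\right) 6 + 103\right) = 128 \left(\left(-2\right) 6 + 103\right) = 128 \left(-12 + 103\right) = 128 \cdot 91 = 11648$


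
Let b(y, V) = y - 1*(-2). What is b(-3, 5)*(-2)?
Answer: 2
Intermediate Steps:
b(y, V) = 2 + y (b(y, V) = y + 2 = 2 + y)
b(-3, 5)*(-2) = (2 - 3)*(-2) = -1*(-2) = 2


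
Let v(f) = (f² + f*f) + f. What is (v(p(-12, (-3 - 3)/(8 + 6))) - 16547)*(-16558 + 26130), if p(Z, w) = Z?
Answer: -155746012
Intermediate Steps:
v(f) = f + 2*f² (v(f) = (f² + f²) + f = 2*f² + f = f + 2*f²)
(v(p(-12, (-3 - 3)/(8 + 6))) - 16547)*(-16558 + 26130) = (-12*(1 + 2*(-12)) - 16547)*(-16558 + 26130) = (-12*(1 - 24) - 16547)*9572 = (-12*(-23) - 16547)*9572 = (276 - 16547)*9572 = -16271*9572 = -155746012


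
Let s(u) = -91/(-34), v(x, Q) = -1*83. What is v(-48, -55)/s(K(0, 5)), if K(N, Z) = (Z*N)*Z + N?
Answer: -2822/91 ≈ -31.011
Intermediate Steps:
K(N, Z) = N + N*Z² (K(N, Z) = (N*Z)*Z + N = N*Z² + N = N + N*Z²)
v(x, Q) = -83
s(u) = 91/34 (s(u) = -91*(-1/34) = 91/34)
v(-48, -55)/s(K(0, 5)) = -83/91/34 = -83*34/91 = -2822/91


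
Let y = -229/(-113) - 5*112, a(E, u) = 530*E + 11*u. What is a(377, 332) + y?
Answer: 22928155/113 ≈ 2.0290e+5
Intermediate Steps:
a(E, u) = 11*u + 530*E
y = -63051/113 (y = -229*(-1/113) - 560 = 229/113 - 560 = -63051/113 ≈ -557.97)
a(377, 332) + y = (11*332 + 530*377) - 63051/113 = (3652 + 199810) - 63051/113 = 203462 - 63051/113 = 22928155/113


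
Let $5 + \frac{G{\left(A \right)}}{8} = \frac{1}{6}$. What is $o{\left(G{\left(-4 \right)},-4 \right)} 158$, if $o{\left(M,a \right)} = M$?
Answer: $- \frac{18328}{3} \approx -6109.3$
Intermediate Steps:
$G{\left(A \right)} = - \frac{116}{3}$ ($G{\left(A \right)} = -40 + \frac{8}{6} = -40 + 8 \cdot \frac{1}{6} = -40 + \frac{4}{3} = - \frac{116}{3}$)
$o{\left(G{\left(-4 \right)},-4 \right)} 158 = \left(- \frac{116}{3}\right) 158 = - \frac{18328}{3}$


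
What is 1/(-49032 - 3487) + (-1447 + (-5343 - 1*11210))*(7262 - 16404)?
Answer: 8642316563999/52519 ≈ 1.6456e+8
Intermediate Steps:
1/(-49032 - 3487) + (-1447 + (-5343 - 1*11210))*(7262 - 16404) = 1/(-52519) + (-1447 + (-5343 - 11210))*(-9142) = -1/52519 + (-1447 - 16553)*(-9142) = -1/52519 - 18000*(-9142) = -1/52519 + 164556000 = 8642316563999/52519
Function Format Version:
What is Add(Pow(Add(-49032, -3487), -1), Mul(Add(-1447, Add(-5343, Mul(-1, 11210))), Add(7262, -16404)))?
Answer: Rational(8642316563999, 52519) ≈ 1.6456e+8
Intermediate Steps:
Add(Pow(Add(-49032, -3487), -1), Mul(Add(-1447, Add(-5343, Mul(-1, 11210))), Add(7262, -16404))) = Add(Pow(-52519, -1), Mul(Add(-1447, Add(-5343, -11210)), -9142)) = Add(Rational(-1, 52519), Mul(Add(-1447, -16553), -9142)) = Add(Rational(-1, 52519), Mul(-18000, -9142)) = Add(Rational(-1, 52519), 164556000) = Rational(8642316563999, 52519)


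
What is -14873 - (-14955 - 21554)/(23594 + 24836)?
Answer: -720262881/48430 ≈ -14872.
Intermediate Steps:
-14873 - (-14955 - 21554)/(23594 + 24836) = -14873 - (-36509)/48430 = -14873 - 1*(-36509/48430) = -14873 + 36509/48430 = -720262881/48430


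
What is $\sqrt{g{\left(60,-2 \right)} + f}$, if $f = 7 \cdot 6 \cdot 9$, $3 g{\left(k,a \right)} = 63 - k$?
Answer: $\sqrt{379} \approx 19.468$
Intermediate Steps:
$g{\left(k,a \right)} = 21 - \frac{k}{3}$ ($g{\left(k,a \right)} = \frac{63 - k}{3} = 21 - \frac{k}{3}$)
$f = 378$ ($f = 42 \cdot 9 = 378$)
$\sqrt{g{\left(60,-2 \right)} + f} = \sqrt{\left(21 - 20\right) + 378} = \sqrt{1 + 378} = \sqrt{379}$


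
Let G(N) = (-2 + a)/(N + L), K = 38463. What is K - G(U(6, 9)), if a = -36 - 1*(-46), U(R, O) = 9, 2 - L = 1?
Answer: 192311/5 ≈ 38462.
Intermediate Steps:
L = 1 (L = 2 - 1*1 = 2 - 1 = 1)
a = 10 (a = -36 + 46 = 10)
G(N) = 8/(1 + N) (G(N) = (-2 + 10)/(N + 1) = 8/(1 + N))
K - G(U(6, 9)) = 38463 - 8/(1 + 9) = 38463 - 8/10 = 38463 - 1*⅘ = 38463 - ⅘ = 192311/5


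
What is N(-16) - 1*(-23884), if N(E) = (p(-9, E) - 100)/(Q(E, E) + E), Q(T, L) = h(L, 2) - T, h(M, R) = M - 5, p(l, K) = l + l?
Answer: 501682/21 ≈ 23890.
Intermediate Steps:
p(l, K) = 2*l
h(M, R) = -5 + M
Q(T, L) = -5 + L - T (Q(T, L) = (-5 + L) - T = -5 + L - T)
N(E) = -118/(-5 + E) (N(E) = (2*(-9) - 100)/((-5 + E - E) + E) = (-18 - 100)/(-5 + E) = -118/(-5 + E))
N(-16) - 1*(-23884) = -118/(-5 - 16) - 1*(-23884) = -118/(-21) + 23884 = -118*(-1/21) + 23884 = 118/21 + 23884 = 501682/21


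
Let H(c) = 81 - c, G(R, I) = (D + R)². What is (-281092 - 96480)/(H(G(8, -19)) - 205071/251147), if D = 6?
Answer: 23706518771/7271744 ≈ 3260.1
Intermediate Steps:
G(R, I) = (6 + R)²
(-281092 - 96480)/(H(G(8, -19)) - 205071/251147) = (-281092 - 96480)/((81 - (6 + 8)²) - 205071/251147) = -377572/((81 - 1*14²) - 205071*1/251147) = -377572/((81 - 1*196) - 205071/251147) = -377572/((81 - 196) - 205071/251147) = -377572/(-115 - 205071/251147) = -377572/(-29086976/251147) = -377572*(-251147/29086976) = 23706518771/7271744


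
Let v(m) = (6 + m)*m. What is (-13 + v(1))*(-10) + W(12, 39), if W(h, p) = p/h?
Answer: 253/4 ≈ 63.250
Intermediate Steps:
v(m) = m*(6 + m)
(-13 + v(1))*(-10) + W(12, 39) = (-13 + 1*(6 + 1))*(-10) + 39/12 = (-13 + 1*7)*(-10) + 39*(1/12) = (-13 + 7)*(-10) + 13/4 = -6*(-10) + 13/4 = 60 + 13/4 = 253/4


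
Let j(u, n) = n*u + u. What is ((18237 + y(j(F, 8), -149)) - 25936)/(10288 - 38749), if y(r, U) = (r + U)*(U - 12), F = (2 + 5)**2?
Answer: 18237/9487 ≈ 1.9223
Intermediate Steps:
F = 49 (F = 7**2 = 49)
j(u, n) = u + n*u
y(r, U) = (-12 + U)*(U + r) (y(r, U) = (U + r)*(-12 + U) = (-12 + U)*(U + r))
((18237 + y(j(F, 8), -149)) - 25936)/(10288 - 38749) = ((18237 + ((-149)**2 - 12*(-149) - 588*(1 + 8) - 7301*(1 + 8))) - 25936)/(10288 - 38749) = ((18237 + (22201 + 1788 - 588*9 - 7301*9)) - 25936)/(-28461) = ((18237 + (22201 + 1788 - 12*441 - 149*441)) - 25936)*(-1/28461) = ((18237 + (22201 + 1788 - 5292 - 65709)) - 25936)*(-1/28461) = ((18237 - 47012) - 25936)*(-1/28461) = (-28775 - 25936)*(-1/28461) = -54711*(-1/28461) = 18237/9487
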